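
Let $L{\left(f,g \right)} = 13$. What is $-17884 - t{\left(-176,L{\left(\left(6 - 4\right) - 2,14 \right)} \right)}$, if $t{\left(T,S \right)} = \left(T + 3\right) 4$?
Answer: $-17192$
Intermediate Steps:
$t{\left(T,S \right)} = 12 + 4 T$ ($t{\left(T,S \right)} = \left(3 + T\right) 4 = 12 + 4 T$)
$-17884 - t{\left(-176,L{\left(\left(6 - 4\right) - 2,14 \right)} \right)} = -17884 - \left(12 + 4 \left(-176\right)\right) = -17884 - \left(12 - 704\right) = -17884 - -692 = -17884 + 692 = -17192$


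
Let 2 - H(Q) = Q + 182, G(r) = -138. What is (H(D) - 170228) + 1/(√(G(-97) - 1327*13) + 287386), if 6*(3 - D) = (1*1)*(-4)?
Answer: (-511235*√17389 + 146921781707*I)/(3*(√17389 - 287386*I)) ≈ -1.7041e+5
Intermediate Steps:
D = 11/3 (D = 3 - 1*1*(-4)/6 = 3 - (-4)/6 = 3 - ⅙*(-4) = 3 + ⅔ = 11/3 ≈ 3.6667)
H(Q) = -180 - Q (H(Q) = 2 - (Q + 182) = 2 - (182 + Q) = 2 + (-182 - Q) = -180 - Q)
(H(D) - 170228) + 1/(√(G(-97) - 1327*13) + 287386) = ((-180 - 1*11/3) - 170228) + 1/(√(-138 - 1327*13) + 287386) = ((-180 - 11/3) - 170228) + 1/(√(-138 - 17251) + 287386) = (-551/3 - 170228) + 1/(√(-17389) + 287386) = -511235/3 + 1/(I*√17389 + 287386) = -511235/3 + 1/(287386 + I*√17389)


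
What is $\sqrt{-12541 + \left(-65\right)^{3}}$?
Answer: $i \sqrt{287166} \approx 535.88 i$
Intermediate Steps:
$\sqrt{-12541 + \left(-65\right)^{3}} = \sqrt{-12541 - 274625} = \sqrt{-287166} = i \sqrt{287166}$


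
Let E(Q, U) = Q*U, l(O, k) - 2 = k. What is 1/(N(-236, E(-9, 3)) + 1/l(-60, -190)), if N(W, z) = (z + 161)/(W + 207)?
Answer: -5452/25221 ≈ -0.21617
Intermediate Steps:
l(O, k) = 2 + k
N(W, z) = (161 + z)/(207 + W)
1/(N(-236, E(-9, 3)) + 1/l(-60, -190)) = 1/((161 - 9*3)/(207 - 236) + 1/(2 - 190)) = 1/((161 - 27)/(-29) + 1/(-188)) = 1/(-1/29*134 - 1/188) = 1/(-134/29 - 1/188) = 1/(-25221/5452) = -5452/25221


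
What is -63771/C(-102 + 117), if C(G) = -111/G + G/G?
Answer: 318855/32 ≈ 9964.2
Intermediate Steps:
C(G) = 1 - 111/G (C(G) = -111/G + 1 = 1 - 111/G)
-63771/C(-102 + 117) = -63771*(-102 + 117)/(-111 + (-102 + 117)) = -63771*15/(-111 + 15) = -63771/((1/15)*(-96)) = -63771/(-32/5) = -63771*(-5/32) = 318855/32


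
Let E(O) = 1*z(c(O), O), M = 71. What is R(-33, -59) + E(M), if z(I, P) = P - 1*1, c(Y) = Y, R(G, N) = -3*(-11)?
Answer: 103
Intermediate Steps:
R(G, N) = 33
z(I, P) = -1 + P (z(I, P) = P - 1 = -1 + P)
E(O) = -1 + O (E(O) = 1*(-1 + O) = -1 + O)
R(-33, -59) + E(M) = 33 + (-1 + 71) = 33 + 70 = 103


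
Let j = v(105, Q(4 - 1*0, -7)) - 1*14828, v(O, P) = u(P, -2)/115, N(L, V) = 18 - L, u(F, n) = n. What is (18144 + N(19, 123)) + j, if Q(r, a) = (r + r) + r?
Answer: 381223/115 ≈ 3315.0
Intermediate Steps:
Q(r, a) = 3*r (Q(r, a) = 2*r + r = 3*r)
v(O, P) = -2/115
j = -1705222/115 (j = -2/115 - 1*14828 = -2/115 - 14828 = -1705222/115 ≈ -14828.)
(18144 + N(19, 123)) + j = (18144 + (18 - 1*19)) - 1705222/115 = (18144 + (18 - 19)) - 1705222/115 = (18144 - 1) - 1705222/115 = 18143 - 1705222/115 = 381223/115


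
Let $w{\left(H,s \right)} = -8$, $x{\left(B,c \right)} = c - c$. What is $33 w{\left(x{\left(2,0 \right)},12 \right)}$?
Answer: $-264$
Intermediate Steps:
$x{\left(B,c \right)} = 0$
$33 w{\left(x{\left(2,0 \right)},12 \right)} = 33 \left(-8\right) = -264$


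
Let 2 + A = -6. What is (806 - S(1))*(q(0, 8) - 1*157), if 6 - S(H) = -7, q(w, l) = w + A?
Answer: -130845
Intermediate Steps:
A = -8 (A = -2 - 6 = -8)
q(w, l) = -8 + w (q(w, l) = w - 8 = -8 + w)
S(H) = 13 (S(H) = 6 - 1*(-7) = 6 + 7 = 13)
(806 - S(1))*(q(0, 8) - 1*157) = (806 - 1*13)*((-8 + 0) - 1*157) = (806 - 13)*(-8 - 157) = 793*(-165) = -130845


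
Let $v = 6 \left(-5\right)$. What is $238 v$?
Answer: $-7140$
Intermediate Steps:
$v = -30$
$238 v = 238 \left(-30\right) = -7140$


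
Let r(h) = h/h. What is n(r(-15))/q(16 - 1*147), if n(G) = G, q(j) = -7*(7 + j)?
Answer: 1/868 ≈ 0.0011521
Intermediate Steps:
r(h) = 1
q(j) = -49 - 7*j
n(r(-15))/q(16 - 1*147) = 1/(-49 - 7*(16 - 1*147)) = 1/(-49 - 7*(16 - 147)) = 1/(-49 - 7*(-131)) = 1/(-49 + 917) = 1/868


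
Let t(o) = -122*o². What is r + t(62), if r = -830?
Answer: -469798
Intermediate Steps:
r + t(62) = -830 - 122*62² = -830 - 122*3844 = -830 - 468968 = -469798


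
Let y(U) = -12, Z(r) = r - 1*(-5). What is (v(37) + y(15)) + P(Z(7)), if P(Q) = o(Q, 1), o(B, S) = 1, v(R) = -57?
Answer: -68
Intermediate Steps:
Z(r) = 5 + r (Z(r) = r + 5 = 5 + r)
P(Q) = 1
(v(37) + y(15)) + P(Z(7)) = (-57 - 12) + 1 = -69 + 1 = -68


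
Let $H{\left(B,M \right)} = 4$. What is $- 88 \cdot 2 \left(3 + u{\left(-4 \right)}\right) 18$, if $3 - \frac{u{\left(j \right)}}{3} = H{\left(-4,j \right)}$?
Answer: $0$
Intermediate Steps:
$u{\left(j \right)} = -3$ ($u{\left(j \right)} = 9 - 12 = -3$)
$- 88 \cdot 2 \left(3 + u{\left(-4 \right)}\right) 18 = - 88 \cdot 2 \left(3 - 3\right) 18 = - 88 \cdot 2 \cdot 0 \cdot 18 = \left(-88\right) 0 \cdot 18 = 0 \cdot 18 = 0$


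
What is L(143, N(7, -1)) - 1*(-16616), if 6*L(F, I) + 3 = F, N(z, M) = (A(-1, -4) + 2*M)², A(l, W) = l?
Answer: 49918/3 ≈ 16639.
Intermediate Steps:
N(z, M) = (-1 + 2*M)²
L(F, I) = -½ + F/6
L(143, N(7, -1)) - 1*(-16616) = (-½ + (⅙)*143) - 1*(-16616) = (-½ + 143/6) + 16616 = 70/3 + 16616 = 49918/3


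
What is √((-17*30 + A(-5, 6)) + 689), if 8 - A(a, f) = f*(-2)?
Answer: √199 ≈ 14.107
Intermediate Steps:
A(a, f) = 8 + 2*f (A(a, f) = 8 - f*(-2) = 8 - (-2)*f = 8 + 2*f)
√((-17*30 + A(-5, 6)) + 689) = √((-17*30 + (8 + 2*6)) + 689) = √((-510 + (8 + 12)) + 689) = √((-510 + 20) + 689) = √(-490 + 689) = √199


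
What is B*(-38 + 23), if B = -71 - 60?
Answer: 1965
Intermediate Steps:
B = -131
B*(-38 + 23) = -131*(-38 + 23) = -131*(-15) = 1965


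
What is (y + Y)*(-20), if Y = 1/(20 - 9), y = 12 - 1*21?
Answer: 1960/11 ≈ 178.18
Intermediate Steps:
y = -9 (y = 12 - 21 = -9)
Y = 1/11 ≈ 0.090909
(y + Y)*(-20) = (-9 + 1/11)*(-20) = -98/11*(-20) = 1960/11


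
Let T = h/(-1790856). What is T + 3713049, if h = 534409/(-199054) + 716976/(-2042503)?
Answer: 2703491192647274623925359/728105444513670672 ≈ 3.7130e+6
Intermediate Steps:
h = -1234248926431/406568392162 (h = 534409*(-1/199054) + 716976*(-1/2042503) = -534409/199054 - 716976/2042503 = -1234248926431/406568392162 ≈ -3.0358)
T = 1234248926431/728105444513670672 (T = -1234248926431/406568392162/(-1790856) = -1234248926431/406568392162*(-1/1790856) = 1234248926431/728105444513670672 ≈ 1.6952e-6)
T + 3713049 = 1234248926431/728105444513670672 + 3713049 = 2703491192647274623925359/728105444513670672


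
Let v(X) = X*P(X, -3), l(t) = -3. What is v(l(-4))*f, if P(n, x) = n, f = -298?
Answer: -2682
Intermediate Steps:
v(X) = X² (v(X) = X*X = X²)
v(l(-4))*f = (-3)²*(-298) = 9*(-298) = -2682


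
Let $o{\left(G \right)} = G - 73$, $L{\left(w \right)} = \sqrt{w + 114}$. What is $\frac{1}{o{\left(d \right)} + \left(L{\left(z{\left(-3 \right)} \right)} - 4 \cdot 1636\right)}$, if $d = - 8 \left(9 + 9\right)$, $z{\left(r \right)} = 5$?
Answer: $- \frac{6761}{45711002} - \frac{\sqrt{119}}{45711002} \approx -0.00014815$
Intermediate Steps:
$d = -144$ ($d = \left(-8\right) 18 = -144$)
$L{\left(w \right)} = \sqrt{114 + w}$
$o{\left(G \right)} = -73 + G$
$\frac{1}{o{\left(d \right)} + \left(L{\left(z{\left(-3 \right)} \right)} - 4 \cdot 1636\right)} = \frac{1}{\left(-73 - 144\right) + \left(\sqrt{114 + 5} - 4 \cdot 1636\right)} = \frac{1}{-217 + \left(\sqrt{119} - 6544\right)} = \frac{1}{-217 - \left(6544 - \sqrt{119}\right)} = \frac{1}{-6761 + \sqrt{119}}$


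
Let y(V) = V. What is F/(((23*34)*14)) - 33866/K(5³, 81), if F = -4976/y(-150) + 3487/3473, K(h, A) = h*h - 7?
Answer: -16072661358853/7422923820900 ≈ -2.1653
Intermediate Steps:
K(h, A) = -7 + h² (K(h, A) = h² - 7 = -7 + h²)
F = 8902349/260475 (F = -4976/(-150) + 3487/3473 = -4976*(-1/150) + 3487*(1/3473) = 2488/75 + 3487/3473 = 8902349/260475 ≈ 34.177)
F/(((23*34)*14)) - 33866/K(5³, 81) = 8902349/(260475*(((23*34)*14))) - 33866/(-7 + (5³)²) = 8902349/(260475*((782*14))) - 33866/(-7 + 125²) = (8902349/260475)/10948 - 33866/(-7 + 15625) = (8902349/260475)*(1/10948) - 33866/15618 = 8902349/2851680300 - 33866*1/15618 = 8902349/2851680300 - 16933/7809 = -16072661358853/7422923820900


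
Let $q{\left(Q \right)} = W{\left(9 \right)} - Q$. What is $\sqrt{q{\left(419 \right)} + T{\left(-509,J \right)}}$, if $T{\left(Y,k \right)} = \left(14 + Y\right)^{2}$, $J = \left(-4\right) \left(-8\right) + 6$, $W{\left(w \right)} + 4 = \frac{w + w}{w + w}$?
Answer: $\sqrt{244603} \approx 494.57$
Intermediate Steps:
$W{\left(w \right)} = -3$ ($W{\left(w \right)} = -4 + \frac{w + w}{w + w} = -4 + \frac{2 w}{2 w} = -4 + 2 w \frac{1}{2 w} = -4 + 1 = -3$)
$J = 38$ ($J = 32 + 6 = 38$)
$q{\left(Q \right)} = -3 - Q$
$\sqrt{q{\left(419 \right)} + T{\left(-509,J \right)}} = \sqrt{\left(-3 - 419\right) + \left(14 - 509\right)^{2}} = \sqrt{\left(-3 - 419\right) + \left(-495\right)^{2}} = \sqrt{-422 + 245025} = \sqrt{244603}$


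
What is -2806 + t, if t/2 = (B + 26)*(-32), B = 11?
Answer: -5174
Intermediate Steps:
t = -2368 (t = 2*((11 + 26)*(-32)) = 2*(37*(-32)) = 2*(-1184) = -2368)
-2806 + t = -2806 - 2368 = -5174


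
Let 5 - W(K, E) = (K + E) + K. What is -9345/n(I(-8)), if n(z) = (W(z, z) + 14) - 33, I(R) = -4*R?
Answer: 1869/22 ≈ 84.955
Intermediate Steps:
W(K, E) = 5 - E - 2*K (W(K, E) = 5 - ((K + E) + K) = 5 - ((E + K) + K) = 5 - (E + 2*K) = 5 + (-E - 2*K) = 5 - E - 2*K)
n(z) = -14 - 3*z (n(z) = ((5 - z - 2*z) + 14) - 33 = ((5 - 3*z) + 14) - 33 = (19 - 3*z) - 33 = -14 - 3*z)
-9345/n(I(-8)) = -9345/(-14 - (-12)*(-8)) = -9345/(-14 - 3*32) = -9345/(-14 - 96) = -9345/(-110) = -9345*(-1/110) = 1869/22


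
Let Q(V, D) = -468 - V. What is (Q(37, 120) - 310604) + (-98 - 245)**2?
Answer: -193460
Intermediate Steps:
(Q(37, 120) - 310604) + (-98 - 245)**2 = ((-468 - 1*37) - 310604) + (-98 - 245)**2 = ((-468 - 37) - 310604) + (-343)**2 = (-505 - 310604) + 117649 = -311109 + 117649 = -193460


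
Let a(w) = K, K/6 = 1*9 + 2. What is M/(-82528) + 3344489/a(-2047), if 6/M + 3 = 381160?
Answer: 26301165924324437/519026060784 ≈ 50674.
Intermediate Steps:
K = 66 (K = 6*(1*9 + 2) = 6*(9 + 2) = 6*11 = 66)
a(w) = 66
M = 6/381157 (M = 6/(-3 + 381160) = 6/381157 ≈ 1.5742e-5)
M/(-82528) + 3344489/a(-2047) = (6/381157)/(-82528) + 3344489/66 = (6/381157)*(-1/82528) + 3344489*(1/66) = -3/15728062448 + 3344489/66 = 26301165924324437/519026060784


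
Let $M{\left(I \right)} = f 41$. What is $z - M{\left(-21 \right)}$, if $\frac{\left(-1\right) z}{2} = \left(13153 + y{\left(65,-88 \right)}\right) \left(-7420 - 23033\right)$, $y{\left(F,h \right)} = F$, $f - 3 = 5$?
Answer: $805055180$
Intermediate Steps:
$f = 8$ ($f = 3 + 5 = 8$)
$M{\left(I \right)} = 328$ ($M{\left(I \right)} = 8 \cdot 41 = 328$)
$z = 805055508$ ($z = - 2 \left(13153 + 65\right) \left(-7420 - 23033\right) = - 2 \cdot 13218 \left(-30453\right) = \left(-2\right) \left(-402527754\right) = 805055508$)
$z - M{\left(-21 \right)} = 805055508 - 328 = 805055180$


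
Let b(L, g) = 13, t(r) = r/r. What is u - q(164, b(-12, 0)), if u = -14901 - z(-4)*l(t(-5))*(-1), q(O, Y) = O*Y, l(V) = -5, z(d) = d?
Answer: -17013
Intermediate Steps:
t(r) = 1
u = -14881 (u = -14901 - (-4*(-5))*(-1) = -14901 - 20*(-1) = -14901 - 1*(-20) = -14901 + 20 = -14881)
u - q(164, b(-12, 0)) = -14881 - 164*13 = -14881 - 1*2132 = -14881 - 2132 = -17013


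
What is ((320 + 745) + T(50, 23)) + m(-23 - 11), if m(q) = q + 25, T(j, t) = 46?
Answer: 1102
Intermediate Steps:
m(q) = 25 + q
((320 + 745) + T(50, 23)) + m(-23 - 11) = ((320 + 745) + 46) + (25 + (-23 - 11)) = (1065 + 46) + (25 - 34) = 1111 - 9 = 1102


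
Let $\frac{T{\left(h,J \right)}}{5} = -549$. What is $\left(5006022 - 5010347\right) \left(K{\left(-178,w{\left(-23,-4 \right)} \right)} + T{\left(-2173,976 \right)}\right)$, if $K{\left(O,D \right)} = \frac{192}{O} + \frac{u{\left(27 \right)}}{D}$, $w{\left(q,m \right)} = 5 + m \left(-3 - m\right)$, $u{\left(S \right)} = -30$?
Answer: $\frac{1068582075}{89} \approx 1.2007 \cdot 10^{7}$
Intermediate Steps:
$T{\left(h,J \right)} = -2745$ ($T{\left(h,J \right)} = 5 \left(-549\right) = -2745$)
$K{\left(O,D \right)} = - \frac{30}{D} + \frac{192}{O}$ ($K{\left(O,D \right)} = \frac{192}{O} - \frac{30}{D} = - \frac{30}{D} + \frac{192}{O}$)
$\left(5006022 - 5010347\right) \left(K{\left(-178,w{\left(-23,-4 \right)} \right)} + T{\left(-2173,976 \right)}\right) = \left(5006022 - 5010347\right) \left(\left(- \frac{30}{5 - \left(-4\right)^{2} - -12} + \frac{192}{-178}\right) - 2745\right) = - 4325 \left(\left(- \frac{30}{5 - 16 + 12} + 192 \left(- \frac{1}{178}\right)\right) - 2745\right) = - 4325 \left(\left(- \frac{30}{5 - 16 + 12} - \frac{96}{89}\right) - 2745\right) = - 4325 \left(\left(- \frac{30}{1} - \frac{96}{89}\right) - 2745\right) = - 4325 \left(\left(\left(-30\right) 1 - \frac{96}{89}\right) - 2745\right) = - 4325 \left(\left(-30 - \frac{96}{89}\right) - 2745\right) = - 4325 \left(- \frac{2766}{89} - 2745\right) = \left(-4325\right) \left(- \frac{247071}{89}\right) = \frac{1068582075}{89}$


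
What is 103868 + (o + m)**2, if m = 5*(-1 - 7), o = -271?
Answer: 200589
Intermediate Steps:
m = -40 (m = 5*(-8) = -40)
103868 + (o + m)**2 = 103868 + (-271 - 40)**2 = 103868 + (-311)**2 = 103868 + 96721 = 200589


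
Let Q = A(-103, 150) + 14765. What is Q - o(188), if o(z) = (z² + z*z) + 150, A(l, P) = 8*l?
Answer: -56897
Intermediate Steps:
o(z) = 150 + 2*z² (o(z) = (z² + z²) + 150 = 2*z² + 150 = 150 + 2*z²)
Q = 13941 (Q = 8*(-103) + 14765 = -824 + 14765 = 13941)
Q - o(188) = 13941 - (150 + 2*188²) = 13941 - (150 + 2*35344) = 13941 - (150 + 70688) = 13941 - 1*70838 = 13941 - 70838 = -56897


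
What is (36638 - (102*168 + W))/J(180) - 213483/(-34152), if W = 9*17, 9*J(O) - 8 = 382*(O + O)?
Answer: 735565697/97851172 ≈ 7.5172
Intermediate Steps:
J(O) = 8/9 + 764*O/9 (J(O) = 8/9 + (382*(O + O))/9 = 8/9 + (382*(2*O))/9 = 8/9 + (764*O)/9 = 8/9 + 764*O/9)
W = 153
(36638 - (102*168 + W))/J(180) - 213483/(-34152) = (36638 - (102*168 + 153))/(8/9 + (764/9)*180) - 213483/(-34152) = (36638 - (17136 + 153))/(8/9 + 15280) - 213483*(-1/34152) = (36638 - 1*17289)/(137528/9) + 71161/11384 = (36638 - 17289)*(9/137528) + 71161/11384 = 19349*(9/137528) + 71161/11384 = 174141/137528 + 71161/11384 = 735565697/97851172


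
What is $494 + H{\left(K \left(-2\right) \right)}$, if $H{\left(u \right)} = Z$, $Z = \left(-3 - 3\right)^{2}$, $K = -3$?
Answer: $530$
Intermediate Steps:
$Z = 36$ ($Z = \left(-6\right)^{2} = 36$)
$H{\left(u \right)} = 36$
$494 + H{\left(K \left(-2\right) \right)} = 494 + 36 = 530$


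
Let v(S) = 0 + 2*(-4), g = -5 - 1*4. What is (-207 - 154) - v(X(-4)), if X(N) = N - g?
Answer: -353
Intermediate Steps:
g = -9 (g = -5 - 4 = -9)
X(N) = 9 + N (X(N) = N - 1*(-9) = N + 9 = 9 + N)
v(S) = -8 (v(S) = 0 - 8 = -8)
(-207 - 154) - v(X(-4)) = (-207 - 154) - 1*(-8) = -361 + 8 = -353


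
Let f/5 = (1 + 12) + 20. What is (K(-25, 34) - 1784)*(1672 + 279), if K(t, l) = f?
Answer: -3158669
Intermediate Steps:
f = 165 (f = 5*((1 + 12) + 20) = 5*(13 + 20) = 5*33 = 165)
K(t, l) = 165
(K(-25, 34) - 1784)*(1672 + 279) = (165 - 1784)*(1672 + 279) = -1619*1951 = -3158669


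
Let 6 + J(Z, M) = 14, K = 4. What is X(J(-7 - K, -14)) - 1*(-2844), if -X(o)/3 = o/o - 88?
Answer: 3105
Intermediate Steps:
J(Z, M) = 8 (J(Z, M) = -6 + 14 = 8)
X(o) = 261 (X(o) = -3*(o/o - 88) = -3*(1 - 88) = -3*(-87) = 261)
X(J(-7 - K, -14)) - 1*(-2844) = 261 - 1*(-2844) = 261 + 2844 = 3105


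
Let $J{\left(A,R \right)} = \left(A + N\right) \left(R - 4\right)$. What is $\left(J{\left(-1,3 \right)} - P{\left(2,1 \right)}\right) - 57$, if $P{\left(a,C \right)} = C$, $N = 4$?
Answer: $-61$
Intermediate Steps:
$J{\left(A,R \right)} = \left(-4 + R\right) \left(4 + A\right)$ ($J{\left(A,R \right)} = \left(A + 4\right) \left(R - 4\right) = \left(4 + A\right) \left(-4 + R\right) = \left(-4 + R\right) \left(4 + A\right)$)
$\left(J{\left(-1,3 \right)} - P{\left(2,1 \right)}\right) - 57 = \left(\left(-16 - -4 + 4 \cdot 3 - 3\right) - 1\right) - 57 = \left(\left(-16 + 4 + 12 - 3\right) - 1\right) - 57 = \left(-3 - 1\right) - 57 = -4 - 57 = -61$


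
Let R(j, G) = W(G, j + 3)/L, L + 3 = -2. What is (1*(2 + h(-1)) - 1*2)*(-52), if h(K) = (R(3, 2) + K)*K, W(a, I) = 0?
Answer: -52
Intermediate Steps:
L = -5 (L = -3 - 2 = -5)
R(j, G) = 0 (R(j, G) = 0/(-5) = 0*(-⅕) = 0)
h(K) = K² (h(K) = (0 + K)*K = K*K = K²)
(1*(2 + h(-1)) - 1*2)*(-52) = (1*(2 + (-1)²) - 1*2)*(-52) = (1*(2 + 1) - 2)*(-52) = (1*3 - 2)*(-52) = (3 - 2)*(-52) = 1*(-52) = -52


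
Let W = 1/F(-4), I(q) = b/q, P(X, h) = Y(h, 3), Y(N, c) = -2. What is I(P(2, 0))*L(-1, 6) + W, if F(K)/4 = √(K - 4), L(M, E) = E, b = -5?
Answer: 15 - I*√2/16 ≈ 15.0 - 0.088388*I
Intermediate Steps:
P(X, h) = -2
F(K) = 4*√(-4 + K) (F(K) = 4*√(K - 4) = 4*√(-4 + K))
I(q) = -5/q
W = -I*√2/16 (W = 1/(4*√(-4 - 4)) = 1/(4*√(-8)) = 1/(4*(2*I*√2)) = 1/(8*I*√2) = -I*√2/16 ≈ -0.088388*I)
I(P(2, 0))*L(-1, 6) + W = -5/(-2)*6 - I*√2/16 = -5*(-½)*6 - I*√2/16 = (5/2)*6 - I*√2/16 = 15 - I*√2/16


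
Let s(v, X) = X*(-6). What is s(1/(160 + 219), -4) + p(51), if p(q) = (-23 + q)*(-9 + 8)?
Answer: -4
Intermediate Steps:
s(v, X) = -6*X
p(q) = 23 - q (p(q) = (-23 + q)*(-1) = 23 - q)
s(1/(160 + 219), -4) + p(51) = -6*(-4) + (23 - 1*51) = 24 + (23 - 51) = 24 - 28 = -4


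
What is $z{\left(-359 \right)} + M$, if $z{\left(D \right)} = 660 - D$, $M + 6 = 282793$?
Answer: $283806$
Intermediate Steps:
$M = 282787$ ($M = -6 + 282793 = 282787$)
$z{\left(-359 \right)} + M = \left(660 - -359\right) + 282787 = \left(660 + 359\right) + 282787 = 1019 + 282787 = 283806$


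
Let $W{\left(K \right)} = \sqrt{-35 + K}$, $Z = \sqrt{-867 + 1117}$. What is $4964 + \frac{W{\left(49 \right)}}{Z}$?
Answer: $4964 + \frac{\sqrt{35}}{25} \approx 4964.2$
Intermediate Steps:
$Z = 5 \sqrt{10}$ ($Z = \sqrt{250} = 5 \sqrt{10} \approx 15.811$)
$4964 + \frac{W{\left(49 \right)}}{Z} = 4964 + \frac{\sqrt{-35 + 49}}{5 \sqrt{10}} = 4964 + \sqrt{14} \frac{\sqrt{10}}{50} = 4964 + \frac{\sqrt{35}}{25}$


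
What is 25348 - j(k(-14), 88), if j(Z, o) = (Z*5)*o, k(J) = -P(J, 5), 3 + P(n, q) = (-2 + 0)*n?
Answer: 36348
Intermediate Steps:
P(n, q) = -3 - 2*n (P(n, q) = -3 + (-2 + 0)*n = -3 - 2*n)
k(J) = 3 + 2*J (k(J) = -(-3 - 2*J) = 3 + 2*J)
j(Z, o) = 5*Z*o (j(Z, o) = (5*Z)*o = 5*Z*o)
25348 - j(k(-14), 88) = 25348 - 5*(3 + 2*(-14))*88 = 25348 - 5*(3 - 28)*88 = 25348 - 5*(-25)*88 = 25348 - 1*(-11000) = 25348 + 11000 = 36348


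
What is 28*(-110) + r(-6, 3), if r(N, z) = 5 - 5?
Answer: -3080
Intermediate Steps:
r(N, z) = 0
28*(-110) + r(-6, 3) = 28*(-110) + 0 = -3080 + 0 = -3080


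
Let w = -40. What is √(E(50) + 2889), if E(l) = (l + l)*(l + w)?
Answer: √3889 ≈ 62.362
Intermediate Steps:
E(l) = 2*l*(-40 + l) (E(l) = (l + l)*(l - 40) = (2*l)*(-40 + l) = 2*l*(-40 + l))
√(E(50) + 2889) = √(2*50*(-40 + 50) + 2889) = √(2*50*10 + 2889) = √(1000 + 2889) = √3889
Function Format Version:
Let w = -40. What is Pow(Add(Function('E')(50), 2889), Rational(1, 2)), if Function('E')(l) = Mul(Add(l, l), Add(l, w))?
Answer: Pow(3889, Rational(1, 2)) ≈ 62.362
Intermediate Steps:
Function('E')(l) = Mul(2, l, Add(-40, l)) (Function('E')(l) = Mul(Add(l, l), Add(l, -40)) = Mul(Mul(2, l), Add(-40, l)) = Mul(2, l, Add(-40, l)))
Pow(Add(Function('E')(50), 2889), Rational(1, 2)) = Pow(Add(Mul(2, 50, Add(-40, 50)), 2889), Rational(1, 2)) = Pow(Add(Mul(2, 50, 10), 2889), Rational(1, 2)) = Pow(Add(1000, 2889), Rational(1, 2)) = Pow(3889, Rational(1, 2))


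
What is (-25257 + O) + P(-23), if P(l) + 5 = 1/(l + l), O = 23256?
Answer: -92277/46 ≈ -2006.0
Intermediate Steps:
P(l) = -5 + 1/(2*l) (P(l) = -5 + 1/(l + l) = -5 + 1/(2*l))
(-25257 + O) + P(-23) = (-25257 + 23256) + (-5 + (½)/(-23)) = -2001 + (-5 + (½)*(-1/23)) = -2001 + (-5 - 1/46) = -2001 - 231/46 = -92277/46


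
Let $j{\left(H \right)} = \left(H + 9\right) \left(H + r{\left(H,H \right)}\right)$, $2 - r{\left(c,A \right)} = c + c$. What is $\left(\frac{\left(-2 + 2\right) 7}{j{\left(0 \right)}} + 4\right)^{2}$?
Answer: $16$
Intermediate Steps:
$r{\left(c,A \right)} = 2 - 2 c$ ($r{\left(c,A \right)} = 2 - \left(c + c\right) = 2 - 2 c$)
$j{\left(H \right)} = \left(2 - H\right) \left(9 + H\right)$ ($j{\left(H \right)} = \left(H + 9\right) \left(H - \left(-2 + 2 H\right)\right) = \left(9 + H\right) \left(2 - H\right) = \left(2 - H\right) \left(9 + H\right)$)
$\left(\frac{\left(-2 + 2\right) 7}{j{\left(0 \right)}} + 4\right)^{2} = \left(\frac{\left(-2 + 2\right) 7}{18 - 0^{2} - 0} + 4\right)^{2} = \left(\frac{0 \cdot 7}{18 - 0 + 0} + 4\right)^{2} = \left(\frac{0}{18 + 0 + 0} + 4\right)^{2} = \left(\frac{0}{18} + 4\right)^{2} = \left(0 \cdot \frac{1}{18} + 4\right)^{2} = \left(0 + 4\right)^{2} = 4^{2} = 16$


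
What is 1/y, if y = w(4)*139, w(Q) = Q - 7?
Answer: -1/417 ≈ -0.0023981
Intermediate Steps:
w(Q) = -7 + Q
y = -417 (y = (-7 + 4)*139 = -3*139 = -417)
1/y = 1/(-417) = -1/417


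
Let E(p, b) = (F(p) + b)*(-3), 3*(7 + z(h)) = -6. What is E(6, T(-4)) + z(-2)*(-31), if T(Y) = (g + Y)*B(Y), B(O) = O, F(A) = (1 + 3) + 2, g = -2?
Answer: 189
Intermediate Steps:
F(A) = 6 (F(A) = 4 + 2 = 6)
T(Y) = Y*(-2 + Y) (T(Y) = (-2 + Y)*Y = Y*(-2 + Y))
z(h) = -9 (z(h) = -7 + (1/3)*(-6) = -7 - 2 = -9)
E(p, b) = -18 - 3*b (E(p, b) = (6 + b)*(-3) = -18 - 3*b)
E(6, T(-4)) + z(-2)*(-31) = (-18 - (-12)*(-2 - 4)) - 9*(-31) = (-18 - (-12)*(-6)) + 279 = (-18 - 3*24) + 279 = (-18 - 72) + 279 = -90 + 279 = 189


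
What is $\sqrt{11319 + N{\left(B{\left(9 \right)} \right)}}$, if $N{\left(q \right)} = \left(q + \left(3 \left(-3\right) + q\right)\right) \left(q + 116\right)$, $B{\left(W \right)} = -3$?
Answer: $2 \sqrt{2406} \approx 98.102$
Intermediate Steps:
$N{\left(q \right)} = \left(-9 + 2 q\right) \left(116 + q\right)$ ($N{\left(q \right)} = \left(q + \left(-9 + q\right)\right) \left(116 + q\right) = \left(-9 + 2 q\right) \left(116 + q\right)$)
$\sqrt{11319 + N{\left(B{\left(9 \right)} \right)}} = \sqrt{11319 + \left(-1044 + 2 \left(-3\right)^{2} + 223 \left(-3\right)\right)} = \sqrt{11319 - 1695} = \sqrt{9624} = 2 \sqrt{2406}$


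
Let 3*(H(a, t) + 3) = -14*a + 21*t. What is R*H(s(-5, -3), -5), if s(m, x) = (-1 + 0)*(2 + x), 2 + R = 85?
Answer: -10624/3 ≈ -3541.3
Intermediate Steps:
R = 83 (R = -2 + 85 = 83)
s(m, x) = -2 - x (s(m, x) = -(2 + x) = -2 - x)
H(a, t) = -3 + 7*t - 14*a/3 (H(a, t) = -3 + (-14*a + 21*t)/3 = -3 + (7*t - 14*a/3) = -3 + 7*t - 14*a/3)
R*H(s(-5, -3), -5) = 83*(-3 + 7*(-5) - 14*(-2 - 1*(-3))/3) = 83*(-3 - 35 - 14*(-2 + 3)/3) = 83*(-3 - 35 - 14/3*1) = 83*(-3 - 35 - 14/3) = 83*(-128/3) = -10624/3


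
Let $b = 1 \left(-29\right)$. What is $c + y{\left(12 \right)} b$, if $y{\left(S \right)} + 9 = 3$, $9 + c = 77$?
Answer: $242$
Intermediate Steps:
$c = 68$ ($c = -9 + 77 = 68$)
$b = -29$
$y{\left(S \right)} = -6$ ($y{\left(S \right)} = -9 + 3 = -6$)
$c + y{\left(12 \right)} b = 68 - -174 = 68 + 174 = 242$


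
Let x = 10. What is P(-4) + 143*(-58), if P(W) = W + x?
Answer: -8288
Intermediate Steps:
P(W) = 10 + W (P(W) = W + 10 = 10 + W)
P(-4) + 143*(-58) = (10 - 4) + 143*(-58) = 6 - 8294 = -8288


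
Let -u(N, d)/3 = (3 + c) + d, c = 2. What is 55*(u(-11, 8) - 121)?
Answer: -8800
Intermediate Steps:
u(N, d) = -15 - 3*d (u(N, d) = -3*((3 + 2) + d) = -3*(5 + d) = -15 - 3*d)
55*(u(-11, 8) - 121) = 55*((-15 - 3*8) - 121) = 55*((-15 - 24) - 121) = 55*(-39 - 121) = 55*(-160) = -8800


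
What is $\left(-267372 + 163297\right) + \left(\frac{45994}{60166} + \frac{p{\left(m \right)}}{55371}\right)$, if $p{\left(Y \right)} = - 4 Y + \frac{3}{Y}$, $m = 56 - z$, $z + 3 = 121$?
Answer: $- \frac{10748266126988497}{103274999166} \approx -1.0407 \cdot 10^{5}$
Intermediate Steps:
$z = 118$ ($z = -3 + 121 = 118$)
$m = -62$ ($m = 56 - 118 = -62$)
$\left(-267372 + 163297\right) + \left(\frac{45994}{60166} + \frac{p{\left(m \right)}}{55371}\right) = \left(-267372 + 163297\right) + \left(\frac{45994}{60166} + \frac{\left(-4\right) \left(-62\right) + \frac{3}{-62}}{55371}\right) = -104075 + \left(45994 \cdot \frac{1}{60166} + \left(248 + 3 \left(- \frac{1}{62}\right)\right) \frac{1}{55371}\right) = -104075 + \left(\frac{22997}{30083} + \left(248 - \frac{3}{62}\right) \frac{1}{55371}\right) = -104075 + \left(\frac{22997}{30083} + \frac{15373}{62} \cdot \frac{1}{55371}\right) = -104075 + \left(\frac{22997}{30083} + \frac{15373}{3433002}\right) = -104075 + \frac{79411212953}{103274999166} = - \frac{10748266126988497}{103274999166}$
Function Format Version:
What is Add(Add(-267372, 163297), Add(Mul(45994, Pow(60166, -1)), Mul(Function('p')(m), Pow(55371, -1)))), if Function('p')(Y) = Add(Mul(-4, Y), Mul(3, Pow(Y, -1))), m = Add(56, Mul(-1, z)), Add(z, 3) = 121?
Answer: Rational(-10748266126988497, 103274999166) ≈ -1.0407e+5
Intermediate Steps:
z = 118 (z = Add(-3, 121) = 118)
m = -62 (m = Add(56, Mul(-1, 118)) = Add(56, -118) = -62)
Add(Add(-267372, 163297), Add(Mul(45994, Pow(60166, -1)), Mul(Function('p')(m), Pow(55371, -1)))) = Add(Add(-267372, 163297), Add(Mul(45994, Pow(60166, -1)), Mul(Add(Mul(-4, -62), Mul(3, Pow(-62, -1))), Pow(55371, -1)))) = Add(-104075, Add(Mul(45994, Rational(1, 60166)), Mul(Add(248, Mul(3, Rational(-1, 62))), Rational(1, 55371)))) = Add(-104075, Add(Rational(22997, 30083), Mul(Add(248, Rational(-3, 62)), Rational(1, 55371)))) = Add(-104075, Add(Rational(22997, 30083), Mul(Rational(15373, 62), Rational(1, 55371)))) = Add(-104075, Add(Rational(22997, 30083), Rational(15373, 3433002))) = Add(-104075, Rational(79411212953, 103274999166)) = Rational(-10748266126988497, 103274999166)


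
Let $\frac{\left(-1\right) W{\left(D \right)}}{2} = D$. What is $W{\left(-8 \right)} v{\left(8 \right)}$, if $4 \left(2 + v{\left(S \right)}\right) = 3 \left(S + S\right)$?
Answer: $160$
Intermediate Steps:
$v{\left(S \right)} = -2 + \frac{3 S}{2}$ ($v{\left(S \right)} = -2 + \frac{3 \left(S + S\right)}{4} = -2 + \frac{3 \cdot 2 S}{4} = -2 + \frac{6 S}{4} = -2 + \frac{3 S}{2}$)
$W{\left(D \right)} = - 2 D$
$W{\left(-8 \right)} v{\left(8 \right)} = \left(-2\right) \left(-8\right) \left(-2 + \frac{3}{2} \cdot 8\right) = 16 \left(-2 + 12\right) = 16 \cdot 10 = 160$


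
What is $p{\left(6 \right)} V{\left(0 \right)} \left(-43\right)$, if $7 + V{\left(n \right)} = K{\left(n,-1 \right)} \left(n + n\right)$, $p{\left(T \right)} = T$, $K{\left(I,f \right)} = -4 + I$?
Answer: $1806$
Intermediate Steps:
$V{\left(n \right)} = -7 + 2 n \left(-4 + n\right)$ ($V{\left(n \right)} = -7 + \left(-4 + n\right) \left(n + n\right) = -7 + \left(-4 + n\right) 2 n = -7 + 2 n \left(-4 + n\right)$)
$p{\left(6 \right)} V{\left(0 \right)} \left(-43\right) = 6 \left(-7 + 2 \cdot 0 \left(-4 + 0\right)\right) \left(-43\right) = 6 \left(-7 + 2 \cdot 0 \left(-4\right)\right) \left(-43\right) = 6 \left(-7 + 0\right) \left(-43\right) = 6 \left(-7\right) \left(-43\right) = \left(-42\right) \left(-43\right) = 1806$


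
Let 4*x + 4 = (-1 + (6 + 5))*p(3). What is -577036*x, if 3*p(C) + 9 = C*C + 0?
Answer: 577036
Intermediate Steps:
p(C) = -3 + C²/3 (p(C) = -3 + (C*C + 0)/3 = -3 + (C² + 0)/3 = -3 + C²/3)
x = -1 (x = -1 + ((-1 + (6 + 5))*(-3 + (⅓)*3²))/4 = -1 + ((-1 + 11)*(-3 + (⅓)*9))/4 = -1 + (10*(-3 + 3))/4 = -1 + (10*0)/4 = -1 + (¼)*0 = -1 + 0 = -1)
-577036*x = -577036*(-1) = 577036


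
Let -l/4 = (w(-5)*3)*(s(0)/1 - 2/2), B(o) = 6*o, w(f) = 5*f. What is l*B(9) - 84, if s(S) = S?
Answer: -16284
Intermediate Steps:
l = -300 (l = -4*(5*(-5))*3*(0/1 - 2/2) = -4*(-25*3)*(0*1 - 2*½) = -(-300)*(0 - 1) = -(-300)*(-1) = -4*75 = -300)
l*B(9) - 84 = -1800*9 - 84 = -300*54 - 84 = -16200 - 84 = -16284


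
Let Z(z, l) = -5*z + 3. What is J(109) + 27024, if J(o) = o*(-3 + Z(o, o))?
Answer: -32381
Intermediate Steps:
Z(z, l) = 3 - 5*z
J(o) = -5*o² (J(o) = o*(-3 + (3 - 5*o)) = o*(-5*o) = -5*o²)
J(109) + 27024 = -5*109² + 27024 = -5*11881 + 27024 = -59405 + 27024 = -32381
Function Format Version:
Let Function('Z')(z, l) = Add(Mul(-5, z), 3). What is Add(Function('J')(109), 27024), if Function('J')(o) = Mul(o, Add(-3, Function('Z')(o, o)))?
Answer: -32381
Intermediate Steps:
Function('Z')(z, l) = Add(3, Mul(-5, z))
Function('J')(o) = Mul(-5, Pow(o, 2)) (Function('J')(o) = Mul(o, Add(-3, Add(3, Mul(-5, o)))) = Mul(o, Mul(-5, o)) = Mul(-5, Pow(o, 2)))
Add(Function('J')(109), 27024) = Add(Mul(-5, Pow(109, 2)), 27024) = Add(Mul(-5, 11881), 27024) = Add(-59405, 27024) = -32381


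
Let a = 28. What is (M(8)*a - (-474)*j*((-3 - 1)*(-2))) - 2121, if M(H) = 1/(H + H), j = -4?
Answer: -69149/4 ≈ -17287.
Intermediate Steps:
M(H) = 1/(2*H)
(M(8)*a - (-474)*j*((-3 - 1)*(-2))) - 2121 = (((½)/8)*28 - (-474)*(-4*(-3 - 1)*(-2))) - 2121 = (((½)*(⅛))*28 - (-474)*(-(-16)*(-2))) - 2121 = ((1/16)*28 - (-474)*(-4*8)) - 2121 = (7/4 - (-474)*(-32)) - 2121 = (7/4 - 158*96) - 2121 = (7/4 - 15168) - 2121 = -60665/4 - 2121 = -69149/4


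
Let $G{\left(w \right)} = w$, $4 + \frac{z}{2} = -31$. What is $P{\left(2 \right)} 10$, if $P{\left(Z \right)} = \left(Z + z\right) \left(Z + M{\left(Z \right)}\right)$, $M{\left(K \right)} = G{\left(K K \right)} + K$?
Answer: $-5440$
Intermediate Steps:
$z = -70$ ($z = -8 + 2 \left(-31\right) = -8 - 62 = -70$)
$M{\left(K \right)} = K + K^{2}$ ($M{\left(K \right)} = K K + K = K^{2} + K = K + K^{2}$)
$P{\left(Z \right)} = \left(-70 + Z\right) \left(Z + Z \left(1 + Z\right)\right)$ ($P{\left(Z \right)} = \left(Z - 70\right) \left(Z + Z \left(1 + Z\right)\right) = \left(-70 + Z\right) \left(Z + Z \left(1 + Z\right)\right)$)
$P{\left(2 \right)} 10 = 2 \left(-140 + 2^{2} - 136\right) 10 = 2 \left(-140 + 4 - 136\right) 10 = 2 \left(-272\right) 10 = \left(-544\right) 10 = -5440$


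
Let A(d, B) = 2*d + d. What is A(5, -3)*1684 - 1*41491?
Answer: -16231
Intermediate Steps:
A(d, B) = 3*d
A(5, -3)*1684 - 1*41491 = (3*5)*1684 - 1*41491 = 15*1684 - 41491 = 25260 - 41491 = -16231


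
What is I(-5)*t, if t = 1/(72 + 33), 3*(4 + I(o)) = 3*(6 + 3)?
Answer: 1/21 ≈ 0.047619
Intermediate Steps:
I(o) = 5 (I(o) = -4 + (3*(6 + 3))/3 = -4 + (3*9)/3 = -4 + (1/3)*27 = -4 + 9 = 5)
t = 1/105 ≈ 0.0095238
I(-5)*t = 5*(1/105) = 1/21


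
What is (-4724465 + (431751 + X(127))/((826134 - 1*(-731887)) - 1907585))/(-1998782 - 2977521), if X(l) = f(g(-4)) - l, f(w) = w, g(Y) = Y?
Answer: 412875828720/434884095473 ≈ 0.94939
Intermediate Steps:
X(l) = -4 - l
(-4724465 + (431751 + X(127))/((826134 - 1*(-731887)) - 1907585))/(-1998782 - 2977521) = (-4724465 + (431751 + (-4 - 1*127))/((826134 - 1*(-731887)) - 1907585))/(-1998782 - 2977521) = (-4724465 + (431751 + (-4 - 127))/((826134 + 731887) - 1907585))/(-4976303) = (-4724465 + (431751 - 131)/(1558021 - 1907585))*(-1/4976303) = (-4724465 + 431620/(-349564))*(-1/4976303) = (-4724465 + 431620*(-1/349564))*(-1/4976303) = (-4724465 - 107905/87391)*(-1/4976303) = -412875828720/87391*(-1/4976303) = 412875828720/434884095473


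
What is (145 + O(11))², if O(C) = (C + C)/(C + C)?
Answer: 21316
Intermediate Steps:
O(C) = 1 (O(C) = (2*C)/((2*C)) = (2*C)*(1/(2*C)) = 1)
(145 + O(11))² = (145 + 1)² = 146² = 21316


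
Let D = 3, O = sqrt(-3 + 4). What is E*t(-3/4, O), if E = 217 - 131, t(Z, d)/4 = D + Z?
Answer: 774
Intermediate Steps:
O = 1 (O = sqrt(1) = 1)
t(Z, d) = 12 + 4*Z (t(Z, d) = 4*(3 + Z) = 12 + 4*Z)
E = 86
E*t(-3/4, O) = 86*(12 + 4*(-3/4)) = 86*(12 - 3) = 86*9 = 774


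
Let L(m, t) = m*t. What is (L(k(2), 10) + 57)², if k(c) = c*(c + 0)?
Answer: 9409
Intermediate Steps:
k(c) = c² (k(c) = c*c = c²)
(L(k(2), 10) + 57)² = (2²*10 + 57)² = (4*10 + 57)² = (40 + 57)² = 97² = 9409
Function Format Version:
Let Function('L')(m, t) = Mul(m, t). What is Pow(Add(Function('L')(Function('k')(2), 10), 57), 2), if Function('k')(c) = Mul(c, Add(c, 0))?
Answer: 9409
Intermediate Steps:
Function('k')(c) = Pow(c, 2) (Function('k')(c) = Mul(c, c) = Pow(c, 2))
Pow(Add(Function('L')(Function('k')(2), 10), 57), 2) = Pow(Add(Mul(Pow(2, 2), 10), 57), 2) = Pow(Add(Mul(4, 10), 57), 2) = Pow(Add(40, 57), 2) = Pow(97, 2) = 9409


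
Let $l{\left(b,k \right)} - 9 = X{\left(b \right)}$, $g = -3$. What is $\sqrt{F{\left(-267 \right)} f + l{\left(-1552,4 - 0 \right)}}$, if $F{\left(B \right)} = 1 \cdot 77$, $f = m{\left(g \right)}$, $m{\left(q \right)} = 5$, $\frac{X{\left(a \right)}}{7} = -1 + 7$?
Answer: $2 \sqrt{109} \approx 20.881$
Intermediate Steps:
$X{\left(a \right)} = 42$ ($X{\left(a \right)} = 7 \left(-1 + 7\right) = 7 \cdot 6 = 42$)
$f = 5$
$F{\left(B \right)} = 77$
$l{\left(b,k \right)} = 51$ ($l{\left(b,k \right)} = 9 + 42 = 51$)
$\sqrt{F{\left(-267 \right)} f + l{\left(-1552,4 - 0 \right)}} = \sqrt{77 \cdot 5 + 51} = \sqrt{385 + 51} = \sqrt{436} = 2 \sqrt{109}$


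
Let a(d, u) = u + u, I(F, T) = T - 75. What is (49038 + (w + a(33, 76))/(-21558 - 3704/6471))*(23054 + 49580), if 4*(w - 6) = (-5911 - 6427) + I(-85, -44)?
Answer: 993791595436765323/279011044 ≈ 3.5618e+9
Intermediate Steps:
I(F, T) = -75 + T
a(d, u) = 2*u
w = -12433/4 (w = 6 + ((-5911 - 6427) + (-75 - 44))/4 = 6 + (-12338 - 119)/4 = 6 + (¼)*(-12457) = 6 - 12457/4 = -12433/4 ≈ -3108.3)
(49038 + (w + a(33, 76))/(-21558 - 3704/6471))*(23054 + 49580) = (49038 + (-12433/4 + 2*76)/(-21558 - 3704/6471))*(23054 + 49580) = (49038 + (-12433/4 + 152)/(-21558 - 3704*1/6471))*72634 = (49038 - 11825/(4*(-21558 - 3704/6471)))*72634 = (49038 - 11825/(4*(-139505522/6471)))*72634 = (49038 - 11825/4*(-6471/139505522))*72634 = (49038 + 76519575/558022088)*72634 = (27364363670919/558022088)*72634 = 993791595436765323/279011044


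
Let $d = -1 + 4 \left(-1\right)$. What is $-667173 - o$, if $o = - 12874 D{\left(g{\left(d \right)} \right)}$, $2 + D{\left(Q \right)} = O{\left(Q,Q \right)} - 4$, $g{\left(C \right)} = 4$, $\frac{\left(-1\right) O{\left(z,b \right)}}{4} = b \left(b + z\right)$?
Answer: $-2392289$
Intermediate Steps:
$d = -5$ ($d = -1 - 4 = -5$)
$O{\left(z,b \right)} = - 4 b \left(b + z\right)$
$D{\left(Q \right)} = -6 - 8 Q^{2}$ ($D{\left(Q \right)} = -2 - \left(4 + 4 Q \left(Q + Q\right)\right) = -2 - \left(4 + 4 Q 2 Q\right) = -2 - \left(4 + 8 Q^{2}\right) = -6 - 8 Q^{2}$)
$o = 1725116$ ($o = - 12874 \left(-6 - 8 \cdot 4^{2}\right) = - 12874 \left(-6 - 128\right) = \left(-12874\right) \left(-134\right) = 1725116$)
$-667173 - o = -667173 - 1725116 = -2392289$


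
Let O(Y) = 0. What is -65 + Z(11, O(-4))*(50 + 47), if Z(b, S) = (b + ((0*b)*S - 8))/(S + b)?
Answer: -424/11 ≈ -38.545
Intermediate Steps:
Z(b, S) = (-8 + b)/(S + b) (Z(b, S) = (b + (0*S - 8))/(S + b) = (b + (0 - 8))/(S + b) = (b - 8)/(S + b) = (-8 + b)/(S + b))
-65 + Z(11, O(-4))*(50 + 47) = -65 + ((-8 + 11)/(0 + 11))*(50 + 47) = -65 + (3/11)*97 = -65 + 291/11 = -424/11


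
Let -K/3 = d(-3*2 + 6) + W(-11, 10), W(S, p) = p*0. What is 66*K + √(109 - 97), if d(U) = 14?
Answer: -2772 + 2*√3 ≈ -2768.5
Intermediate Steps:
W(S, p) = 0
K = -42 (K = -3*(14 + 0) = -3*14 = -42)
66*K + √(109 - 97) = 66*(-42) + √(109 - 97) = -2772 + √12 = -2772 + 2*√3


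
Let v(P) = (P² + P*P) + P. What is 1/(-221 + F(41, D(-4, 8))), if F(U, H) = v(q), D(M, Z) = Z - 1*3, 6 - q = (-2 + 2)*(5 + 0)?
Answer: -1/143 ≈ -0.0069930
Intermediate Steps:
q = 6 (q = 6 - (-2 + 2)*(5 + 0) = 6 - 0*5 = 6 - 1*0 = 6 + 0 = 6)
D(M, Z) = -3 + Z (D(M, Z) = Z - 3 = -3 + Z)
v(P) = P + 2*P² (v(P) = (P² + P²) + P = 2*P² + P = P + 2*P²)
F(U, H) = 78 (F(U, H) = 6*(1 + 2*6) = 6*(1 + 12) = 6*13 = 78)
1/(-221 + F(41, D(-4, 8))) = 1/(-221 + 78) = 1/(-143) = -1/143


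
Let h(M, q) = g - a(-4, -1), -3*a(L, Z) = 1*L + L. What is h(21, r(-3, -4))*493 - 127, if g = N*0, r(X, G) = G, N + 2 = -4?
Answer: -4325/3 ≈ -1441.7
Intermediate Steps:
N = -6 (N = -2 - 4 = -6)
a(L, Z) = -2*L/3 (a(L, Z) = -(1*L + L)/3 = -(L + L)/3 = -2*L/3)
g = 0 (g = -6*0 = 0)
h(M, q) = -8/3 (h(M, q) = 0 - (-2)*(-4)/3 = 0 - 1*8/3 = 0 - 8/3 = -8/3)
h(21, r(-3, -4))*493 - 127 = -8/3*493 - 127 = -3944/3 - 127 = -4325/3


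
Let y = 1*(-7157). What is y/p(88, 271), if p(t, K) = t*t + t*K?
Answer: -7157/31592 ≈ -0.22654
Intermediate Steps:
p(t, K) = t**2 + K*t
y = -7157
y/p(88, 271) = -7157*1/(88*(271 + 88)) = -7157/(88*359) = -7157/31592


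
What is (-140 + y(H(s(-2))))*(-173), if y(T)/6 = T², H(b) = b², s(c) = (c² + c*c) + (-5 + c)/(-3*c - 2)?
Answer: -199634215/128 ≈ -1.5596e+6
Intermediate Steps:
s(c) = 2*c² + (-5 + c)/(-2 - 3*c) (s(c) = (c² + c²) + (-5 + c)/(-2 - 3*c) = 2*c² + (-5 + c)/(-2 - 3*c))
y(T) = 6*T²
(-140 + y(H(s(-2))))*(-173) = (-140 + 6*(((5 - 1*(-2) + 4*(-2)² + 6*(-2)³)/(2 + 3*(-2)))²)²)*(-173) = (-140 + 6*(((5 + 2 + 4*4 + 6*(-8))/(2 - 6))²)²)*(-173) = (-140 + 6*(((5 + 2 + 16 - 48)/(-4))²)²)*(-173) = (-140 + 6*((-¼*(-25))²)²)*(-173) = (-140 + 6*((25/4)²)²)*(-173) = (-140 + 6*(625/16)²)*(-173) = (-140 + 6*(390625/256))*(-173) = (-140 + 1171875/128)*(-173) = (1153955/128)*(-173) = -199634215/128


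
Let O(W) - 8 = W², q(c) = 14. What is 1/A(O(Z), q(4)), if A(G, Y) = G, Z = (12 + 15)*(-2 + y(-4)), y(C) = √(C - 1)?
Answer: I/(-721*I + 2916*√5) ≈ -1.6754e-5 + 0.00015151*I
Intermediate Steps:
y(C) = √(-1 + C)
Z = -54 + 27*I*√5 (Z = (12 + 15)*(-2 + √(-1 - 4)) = 27*(-2 + √(-5)) = 27*(-2 + I*√5) = -54 + 27*I*√5 ≈ -54.0 + 60.374*I)
O(W) = 8 + W²
1/A(O(Z), q(4)) = 1/(8 + (-54 + 27*I*√5)²)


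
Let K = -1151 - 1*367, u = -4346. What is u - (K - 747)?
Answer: -2081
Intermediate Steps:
K = -1518 (K = -1151 - 367 = -1518)
u - (K - 747) = -4346 - (-1518 - 747) = -4346 - 1*(-2265) = -4346 + 2265 = -2081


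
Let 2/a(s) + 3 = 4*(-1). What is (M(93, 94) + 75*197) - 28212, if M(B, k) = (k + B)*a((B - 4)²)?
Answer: -94433/7 ≈ -13490.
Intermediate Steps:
a(s) = -2/7 (a(s) = 2/(-3 + 4*(-1)) = 2/(-3 - 4) = 2/(-7) = 2*(-⅐) = -2/7)
M(B, k) = -2*B/7 - 2*k/7 (M(B, k) = (k + B)*(-2/7) = (B + k)*(-2/7) = -2*B/7 - 2*k/7)
(M(93, 94) + 75*197) - 28212 = ((-2/7*93 - 2/7*94) + 75*197) - 28212 = ((-186/7 - 188/7) + 14775) - 28212 = (-374/7 + 14775) - 28212 = 103051/7 - 28212 = -94433/7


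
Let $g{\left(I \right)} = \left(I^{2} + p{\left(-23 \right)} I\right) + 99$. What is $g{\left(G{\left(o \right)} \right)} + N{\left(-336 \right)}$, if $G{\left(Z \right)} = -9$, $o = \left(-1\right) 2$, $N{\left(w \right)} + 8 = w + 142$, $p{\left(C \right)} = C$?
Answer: $185$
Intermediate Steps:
$N{\left(w \right)} = 134 + w$ ($N{\left(w \right)} = -8 + \left(w + 142\right) = -8 + \left(142 + w\right) = 134 + w$)
$o = -2$
$g{\left(I \right)} = 99 + I^{2} - 23 I$ ($g{\left(I \right)} = \left(I^{2} - 23 I\right) + 99 = 99 + I^{2} - 23 I$)
$g{\left(G{\left(o \right)} \right)} + N{\left(-336 \right)} = \left(99 + \left(-9\right)^{2} - -207\right) + \left(134 - 336\right) = \left(99 + 81 + 207\right) - 202 = 387 - 202 = 185$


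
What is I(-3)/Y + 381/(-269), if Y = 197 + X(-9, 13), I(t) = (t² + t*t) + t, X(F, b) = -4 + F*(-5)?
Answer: -86643/64022 ≈ -1.3533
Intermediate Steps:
X(F, b) = -4 - 5*F
I(t) = t + 2*t² (I(t) = (t² + t²) + t = 2*t² + t = t + 2*t²)
Y = 238 (Y = 197 + (-4 - 5*(-9)) = 197 + (-4 + 45) = 197 + 41 = 238)
I(-3)/Y + 381/(-269) = -3*(1 + 2*(-3))/238 + 381/(-269) = -3*(1 - 6)*(1/238) + 381*(-1/269) = -3*(-5)*(1/238) - 381/269 = 15*(1/238) - 381/269 = 15/238 - 381/269 = -86643/64022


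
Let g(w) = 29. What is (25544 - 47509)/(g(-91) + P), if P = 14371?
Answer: -4393/2880 ≈ -1.5253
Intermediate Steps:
(25544 - 47509)/(g(-91) + P) = (25544 - 47509)/(29 + 14371) = -21965/14400 = -21965*1/14400 = -4393/2880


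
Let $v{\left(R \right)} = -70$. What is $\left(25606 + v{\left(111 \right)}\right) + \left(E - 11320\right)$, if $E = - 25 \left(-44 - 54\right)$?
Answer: $16666$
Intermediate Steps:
$E = 2450$ ($E = \left(-25\right) \left(-98\right) = 2450$)
$\left(25606 + v{\left(111 \right)}\right) + \left(E - 11320\right) = \left(25606 - 70\right) + \left(2450 - 11320\right) = 25536 - 8870 = 16666$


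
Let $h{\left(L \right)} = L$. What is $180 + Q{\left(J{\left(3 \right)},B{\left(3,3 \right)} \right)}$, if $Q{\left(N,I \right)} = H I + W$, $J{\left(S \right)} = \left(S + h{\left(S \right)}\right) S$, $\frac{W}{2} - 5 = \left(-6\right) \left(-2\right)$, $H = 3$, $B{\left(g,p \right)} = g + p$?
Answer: $232$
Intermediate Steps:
$W = 34$ ($W = 10 + 2 \left(\left(-6\right) \left(-2\right)\right) = 10 + 2 \cdot 12 = 10 + 24 = 34$)
$J{\left(S \right)} = 2 S^{2}$ ($J{\left(S \right)} = \left(S + S\right) S = 2 S S = 2 S^{2}$)
$Q{\left(N,I \right)} = 34 + 3 I$ ($Q{\left(N,I \right)} = 3 I + 34 = 34 + 3 I$)
$180 + Q{\left(J{\left(3 \right)},B{\left(3,3 \right)} \right)} = 180 + \left(34 + 3 \left(3 + 3\right)\right) = 180 + \left(34 + 3 \cdot 6\right) = 180 + \left(34 + 18\right) = 180 + 52 = 232$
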